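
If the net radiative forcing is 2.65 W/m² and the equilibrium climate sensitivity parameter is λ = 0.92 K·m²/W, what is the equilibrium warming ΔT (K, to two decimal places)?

ΔT = 2.44 K

ΔT = λ ΔF = 0.92 × 2.65 = 2.4380 K.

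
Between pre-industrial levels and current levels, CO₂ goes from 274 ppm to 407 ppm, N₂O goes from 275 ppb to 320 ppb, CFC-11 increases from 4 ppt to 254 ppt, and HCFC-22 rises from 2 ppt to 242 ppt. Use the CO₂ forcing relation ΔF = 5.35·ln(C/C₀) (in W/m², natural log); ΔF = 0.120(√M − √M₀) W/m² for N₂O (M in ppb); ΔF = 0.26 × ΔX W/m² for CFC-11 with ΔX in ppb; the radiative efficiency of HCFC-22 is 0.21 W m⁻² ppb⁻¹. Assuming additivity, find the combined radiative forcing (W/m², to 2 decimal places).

CO₂: 5.35 × ln(407/274) = 5.35 × ln(1.48540) = 5.35 × 0.39568 = 2.1169 W/m².
N₂O: 0.120 × (√320 − √275) = 0.120 × (17.8885 − 16.5831) = 0.120 × 1.3054 = 0.1566 W/m².
CFC-11: Δ = 254 − 4 = 250 ppt = 0.250 ppb; ΔF = 0.26 × 0.250 = 0.0650 W/m².
HCFC-22: Δ = 242 − 2 = 240 ppt = 0.240 ppb; ΔF = 0.21 × 0.240 = 0.0504 W/m².
Total ΔF = 2.1169 + 0.1566 + 0.0650 + 0.0504 = 2.3889 W/m².

ΔF = 2.39 W/m²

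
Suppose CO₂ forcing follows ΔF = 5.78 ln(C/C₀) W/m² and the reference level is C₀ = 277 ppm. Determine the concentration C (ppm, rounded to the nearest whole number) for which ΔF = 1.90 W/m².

Set 5.78 ln(C/277) = 1.90, so ln(C/277) = 1.90/5.78 = 0.32872.
Then C/277 = e^0.32872 = 1.38919, giving C = 277 × 1.38919 = 384.81 ppm.

C ≈ 385 ppm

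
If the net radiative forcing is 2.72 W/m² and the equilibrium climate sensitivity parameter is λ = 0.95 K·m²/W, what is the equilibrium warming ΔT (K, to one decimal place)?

ΔT = 2.6 K

ΔT = λ ΔF = 0.95 × 2.72 = 2.5840 K.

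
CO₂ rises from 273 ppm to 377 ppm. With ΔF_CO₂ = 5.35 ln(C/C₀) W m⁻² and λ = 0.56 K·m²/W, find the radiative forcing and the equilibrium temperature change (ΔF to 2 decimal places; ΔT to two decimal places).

CO₂: 5.35 × ln(377/273) = 5.35 × ln(1.38095) = 5.35 × 0.32277 = 1.7268 W/m².
ΔT = λ ΔF = 0.56 × 1.73 = 0.9688 K.

ΔF = 1.73 W/m²; ΔT = 0.97 K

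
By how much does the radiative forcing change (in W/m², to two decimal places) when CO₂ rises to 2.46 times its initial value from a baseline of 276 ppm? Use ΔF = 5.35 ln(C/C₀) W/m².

ΔF = 4.82 W/m²

Because the forcing depends only on the ratio C/C₀, the initial concentration does not enter.
ΔF = 5.35 × ln(2.46) = 5.35 × 0.90016 = 4.8159 W/m².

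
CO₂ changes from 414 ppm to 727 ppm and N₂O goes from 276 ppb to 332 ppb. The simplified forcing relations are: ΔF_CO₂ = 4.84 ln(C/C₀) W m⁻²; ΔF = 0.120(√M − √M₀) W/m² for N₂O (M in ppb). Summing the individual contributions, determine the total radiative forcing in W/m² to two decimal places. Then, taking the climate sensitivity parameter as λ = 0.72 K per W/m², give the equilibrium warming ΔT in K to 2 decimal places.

CO₂: 4.84 × ln(727/414) = 4.84 × ln(1.75604) = 4.84 × 0.56306 = 2.7252 W/m².
N₂O: 0.120 × (√332 − √276) = 0.120 × (18.2209 − 16.6132) = 0.120 × 1.6077 = 0.1929 W/m².
Total ΔF = 2.7252 + 0.1929 = 2.9181 W/m².
ΔT = λ ΔF = 0.72 × 2.92 = 2.1024 K.

ΔF = 2.92 W/m²; ΔT = 2.10 K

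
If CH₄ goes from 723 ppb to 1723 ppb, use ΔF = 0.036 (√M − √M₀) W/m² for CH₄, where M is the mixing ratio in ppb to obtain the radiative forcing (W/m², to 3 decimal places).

ΔF = 0.526 W/m²

CH₄: 0.036 × (√1723 − √723) = 0.036 × (41.5090 − 26.8887) = 0.036 × 14.6203 = 0.5263 W/m².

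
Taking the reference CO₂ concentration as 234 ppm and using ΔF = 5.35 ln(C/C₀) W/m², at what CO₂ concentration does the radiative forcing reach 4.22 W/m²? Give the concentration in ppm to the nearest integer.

Set 5.35 ln(C/234) = 4.22, so ln(C/234) = 4.22/5.35 = 0.78879.
Then C/234 = e^0.78879 = 2.20073, giving C = 234 × 2.20073 = 514.97 ppm.

C ≈ 515 ppm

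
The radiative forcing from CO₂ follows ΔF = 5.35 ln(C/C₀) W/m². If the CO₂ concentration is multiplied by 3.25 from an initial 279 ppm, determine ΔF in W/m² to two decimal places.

ΔF = 6.31 W/m²

Because the forcing depends only on the ratio C/C₀, the initial concentration does not enter.
ΔF = 5.35 × ln(3.25) = 5.35 × 1.17865 = 6.3058 W/m².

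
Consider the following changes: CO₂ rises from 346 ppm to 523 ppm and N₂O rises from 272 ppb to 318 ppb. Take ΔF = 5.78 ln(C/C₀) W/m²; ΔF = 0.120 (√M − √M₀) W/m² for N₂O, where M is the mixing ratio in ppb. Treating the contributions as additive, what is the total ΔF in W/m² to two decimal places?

CO₂: 5.78 × ln(523/346) = 5.78 × ln(1.51156) = 5.78 × 0.41314 = 2.3879 W/m².
N₂O: 0.120 × (√318 − √272) = 0.120 × (17.8326 − 16.4924) = 0.120 × 1.3402 = 0.1608 W/m².
Total ΔF = 2.3879 + 0.1608 = 2.5487 W/m².

ΔF = 2.55 W/m²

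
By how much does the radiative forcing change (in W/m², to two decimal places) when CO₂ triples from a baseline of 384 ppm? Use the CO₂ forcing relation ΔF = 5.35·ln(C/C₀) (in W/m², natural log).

ΔF = 5.35 × ln(3) = 5.35 × 1.09861 = 5.8776 W/m².

ΔF = 5.88 W/m²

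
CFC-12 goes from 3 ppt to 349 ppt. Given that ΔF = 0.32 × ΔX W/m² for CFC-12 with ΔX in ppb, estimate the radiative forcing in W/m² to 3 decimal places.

ΔF = 0.111 W/m²

CFC-12: Δ = 349 − 3 = 346 ppt = 0.346 ppb; ΔF = 0.32 × 0.346 = 0.1107 W/m².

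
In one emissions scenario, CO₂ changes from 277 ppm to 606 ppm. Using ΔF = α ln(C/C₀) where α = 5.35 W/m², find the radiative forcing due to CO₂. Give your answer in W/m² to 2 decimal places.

ΔF = 4.19 W/m²

CO₂ absorption bands are partially saturated, so forcing scales with the logarithm of the concentration ratio.
CO₂: 5.35 × ln(606/277) = 5.35 × ln(2.18773) = 5.35 × 0.78286 = 4.1883 W/m².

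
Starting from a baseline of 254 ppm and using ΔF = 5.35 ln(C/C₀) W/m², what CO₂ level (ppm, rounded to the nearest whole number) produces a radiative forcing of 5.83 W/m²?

Set 5.35 ln(C/254) = 5.83, so ln(C/254) = 5.83/5.35 = 1.08972.
Then C/254 = e^1.08972 = 2.97344, giving C = 254 × 2.97344 = 755.25 ppm.

C ≈ 755 ppm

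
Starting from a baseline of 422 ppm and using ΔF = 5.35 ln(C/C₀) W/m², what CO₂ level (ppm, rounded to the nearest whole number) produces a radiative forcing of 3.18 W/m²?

C ≈ 765 ppm

Set 5.35 ln(C/422) = 3.18, so ln(C/422) = 3.18/5.35 = 0.59439.
Then C/422 = e^0.59439 = 1.81193, giving C = 422 × 1.81193 = 764.63 ppm.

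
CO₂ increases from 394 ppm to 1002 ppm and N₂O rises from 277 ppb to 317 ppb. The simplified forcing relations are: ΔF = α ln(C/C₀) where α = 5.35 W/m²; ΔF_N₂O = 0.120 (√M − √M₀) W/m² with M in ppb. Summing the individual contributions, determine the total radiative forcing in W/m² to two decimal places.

CO₂: 5.35 × ln(1002/394) = 5.35 × ln(2.54315) = 5.35 × 0.93340 = 4.9937 W/m².
N₂O: 0.120 × (√317 − √277) = 0.120 × (17.8045 − 16.6433) = 0.120 × 1.1612 = 0.1393 W/m².
Total ΔF = 4.9937 + 0.1393 = 5.1330 W/m².

ΔF = 5.13 W/m²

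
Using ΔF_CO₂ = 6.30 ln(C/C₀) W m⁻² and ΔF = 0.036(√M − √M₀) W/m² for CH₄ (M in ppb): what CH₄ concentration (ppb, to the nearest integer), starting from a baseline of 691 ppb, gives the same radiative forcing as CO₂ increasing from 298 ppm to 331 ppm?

M ≈ 1995 ppb

CO₂ forcing: 6.30 × ln(331/298) = 6.30 × 0.105025 = 0.66166 W/m².
Set 0.036(√M − √691) = 0.66166: √M = 0.66166/0.036 + √691 = 18.3794 + 26.2869 = 44.6663.
M = (44.6663)² = 1995.08 ppb.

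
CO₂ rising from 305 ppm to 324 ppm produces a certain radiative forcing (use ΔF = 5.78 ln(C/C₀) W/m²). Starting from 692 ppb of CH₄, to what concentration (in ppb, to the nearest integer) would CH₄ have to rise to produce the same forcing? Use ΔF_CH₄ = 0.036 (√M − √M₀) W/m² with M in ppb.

CO₂ forcing: 5.78 × ln(324/305) = 5.78 × 0.060432 = 0.34930 W/m².
Set 0.036(√M − √692) = 0.34930: √M = 0.34930/0.036 + √692 = 9.7028 + 26.3059 = 36.0087.
M = (36.0087)² = 1296.63 ppb.

M ≈ 1297 ppb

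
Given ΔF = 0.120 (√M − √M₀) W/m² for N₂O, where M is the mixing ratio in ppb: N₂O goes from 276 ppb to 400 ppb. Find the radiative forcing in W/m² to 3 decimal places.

N₂O: 0.120 × (√400 − √276) = 0.120 × (20.0000 − 16.6132) = 0.120 × 3.3868 = 0.4064 W/m².

ΔF = 0.406 W/m²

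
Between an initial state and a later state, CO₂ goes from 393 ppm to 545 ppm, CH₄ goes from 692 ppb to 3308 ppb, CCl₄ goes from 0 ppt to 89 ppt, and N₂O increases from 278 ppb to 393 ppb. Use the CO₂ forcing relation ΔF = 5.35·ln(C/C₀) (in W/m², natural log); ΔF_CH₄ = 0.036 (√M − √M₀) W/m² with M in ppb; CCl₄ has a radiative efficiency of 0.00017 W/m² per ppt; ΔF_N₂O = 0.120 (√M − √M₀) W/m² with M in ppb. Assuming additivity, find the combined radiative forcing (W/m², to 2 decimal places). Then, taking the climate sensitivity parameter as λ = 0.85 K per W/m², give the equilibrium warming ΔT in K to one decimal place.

CO₂: 5.35 × ln(545/393) = 5.35 × ln(1.38677) = 5.35 × 0.32698 = 1.7493 W/m².
CH₄: 0.036 × (√3308 − √692) = 0.036 × (57.5152 − 26.3059) = 0.036 × 31.2093 = 1.1235 W/m².
CCl₄: ΔF = 0.00017 × (89 − 0) = 0.00017 × 89 = 0.0151 W/m².
N₂O: 0.120 × (√393 − √278) = 0.120 × (19.8242 − 16.6733) = 0.120 × 3.1509 = 0.3781 W/m².
Total ΔF = 1.7493 + 1.1235 + 0.0151 + 0.3781 = 3.2660 W/m².
ΔT = λ ΔF = 0.85 × 3.27 = 2.7795 K.

ΔF = 3.27 W/m²; ΔT = 2.8 K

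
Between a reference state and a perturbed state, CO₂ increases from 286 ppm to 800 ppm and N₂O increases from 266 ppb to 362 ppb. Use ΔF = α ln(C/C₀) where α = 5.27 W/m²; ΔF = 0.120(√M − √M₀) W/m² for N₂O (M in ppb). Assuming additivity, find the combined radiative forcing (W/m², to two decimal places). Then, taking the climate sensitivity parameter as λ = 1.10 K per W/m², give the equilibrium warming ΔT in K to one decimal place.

CO₂: 5.27 × ln(800/286) = 5.27 × ln(2.79720) = 5.27 × 1.02862 = 5.4208 W/m².
N₂O: 0.120 × (√362 − √266) = 0.120 × (19.0263 − 16.3095) = 0.120 × 2.7168 = 0.3260 W/m².
Total ΔF = 5.4208 + 0.3260 = 5.7468 W/m².
ΔT = λ ΔF = 1.10 × 5.75 = 6.3250 K.

ΔF = 5.75 W/m²; ΔT = 6.3 K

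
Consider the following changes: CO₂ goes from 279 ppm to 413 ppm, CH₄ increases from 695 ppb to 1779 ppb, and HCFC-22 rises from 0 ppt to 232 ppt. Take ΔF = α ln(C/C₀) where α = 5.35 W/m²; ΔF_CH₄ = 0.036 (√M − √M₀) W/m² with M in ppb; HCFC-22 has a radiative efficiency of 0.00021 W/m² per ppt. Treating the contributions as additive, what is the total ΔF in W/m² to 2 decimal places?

ΔF = 2.72 W/m²

CO₂: 5.35 × ln(413/279) = 5.35 × ln(1.48029) = 5.35 × 0.39224 = 2.0985 W/m².
CH₄: 0.036 × (√1779 − √695) = 0.036 × (42.1782 − 26.3629) = 0.036 × 15.8153 = 0.5694 W/m².
HCFC-22: ΔF = 0.00021 × (232 − 0) = 0.00021 × 232 = 0.0487 W/m².
Total ΔF = 2.0985 + 0.5694 + 0.0487 = 2.7166 W/m².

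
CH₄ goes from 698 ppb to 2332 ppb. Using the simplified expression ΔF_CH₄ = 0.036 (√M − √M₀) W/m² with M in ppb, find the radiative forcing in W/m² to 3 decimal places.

ΔF = 0.787 W/m²

CH₄: 0.036 × (√2332 − √698) = 0.036 × (48.2908 − 26.4197) = 0.036 × 21.8711 = 0.7874 W/m².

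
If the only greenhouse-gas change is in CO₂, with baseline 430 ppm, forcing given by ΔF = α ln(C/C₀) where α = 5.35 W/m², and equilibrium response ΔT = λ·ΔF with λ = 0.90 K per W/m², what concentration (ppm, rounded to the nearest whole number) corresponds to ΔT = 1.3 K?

Required forcing: ΔF = ΔT/λ = 1.3/0.90 = 1.4444 W/m².
Then ln(C/430) = ΔF/5.35 = 1.4444/5.35 = 0.26998.
So C = 430 × e^0.26998 = 430 × 1.30994 = 563.27 ppm.

C ≈ 563 ppm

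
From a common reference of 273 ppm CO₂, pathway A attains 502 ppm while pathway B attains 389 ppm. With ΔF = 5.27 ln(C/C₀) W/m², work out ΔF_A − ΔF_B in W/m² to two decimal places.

ΔF_A = 5.27 ln(502/273) = 5.27 × 0.60913 = 3.2101 W/m².
ΔF_B = 5.27 ln(389/273) = 5.27 × 0.35411 = 1.8662 W/m².
Difference: 3.2101 − 1.8662 = 1.3439 W/m².

ΔF_A − ΔF_B = 1.34 W/m²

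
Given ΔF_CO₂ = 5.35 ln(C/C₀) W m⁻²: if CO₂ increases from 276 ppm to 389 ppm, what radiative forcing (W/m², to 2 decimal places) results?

CO₂ absorption bands are partially saturated, so forcing scales with the logarithm of the concentration ratio.
CO₂: 5.35 × ln(389/276) = 5.35 × ln(1.40942) = 5.35 × 0.34318 = 1.8360 W/m².

ΔF = 1.84 W/m²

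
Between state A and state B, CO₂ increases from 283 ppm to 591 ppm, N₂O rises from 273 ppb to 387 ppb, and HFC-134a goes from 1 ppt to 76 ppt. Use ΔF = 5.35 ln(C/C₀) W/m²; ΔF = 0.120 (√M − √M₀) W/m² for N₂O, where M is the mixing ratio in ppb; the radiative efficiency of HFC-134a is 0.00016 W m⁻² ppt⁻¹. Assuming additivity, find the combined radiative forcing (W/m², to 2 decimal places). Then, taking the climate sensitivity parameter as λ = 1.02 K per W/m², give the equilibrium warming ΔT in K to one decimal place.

ΔF = 4.33 W/m²; ΔT = 4.4 K

CO₂: 5.35 × ln(591/283) = 5.35 × ln(2.08834) = 5.35 × 0.73637 = 3.9396 W/m².
N₂O: 0.120 × (√387 − √273) = 0.120 × (19.6723 − 16.5227) = 0.120 × 3.1496 = 0.3780 W/m².
HFC-134a: ΔF = 0.00016 × (76 − 1) = 0.00016 × 75 = 0.0120 W/m².
Total ΔF = 3.9396 + 0.3780 + 0.0120 = 4.3296 W/m².
ΔT = λ ΔF = 1.02 × 4.33 = 4.4166 K.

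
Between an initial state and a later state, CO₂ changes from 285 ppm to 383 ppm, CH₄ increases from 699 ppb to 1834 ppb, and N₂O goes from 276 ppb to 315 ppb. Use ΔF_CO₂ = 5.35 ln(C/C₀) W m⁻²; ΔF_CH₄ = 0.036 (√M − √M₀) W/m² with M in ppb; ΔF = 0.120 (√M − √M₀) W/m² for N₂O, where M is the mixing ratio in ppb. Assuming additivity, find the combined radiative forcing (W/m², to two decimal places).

CO₂: 5.35 × ln(383/285) = 5.35 × ln(1.34386) = 5.35 × 0.29555 = 1.5812 W/m².
CH₄: 0.036 × (√1834 − √699) = 0.036 × (42.8252 − 26.4386) = 0.036 × 16.3866 = 0.5899 W/m².
N₂O: 0.120 × (√315 − √276) = 0.120 × (17.7482 − 16.6132) = 0.120 × 1.1350 = 0.1362 W/m².
Total ΔF = 1.5812 + 0.5899 + 0.1362 = 2.3073 W/m².

ΔF = 2.31 W/m²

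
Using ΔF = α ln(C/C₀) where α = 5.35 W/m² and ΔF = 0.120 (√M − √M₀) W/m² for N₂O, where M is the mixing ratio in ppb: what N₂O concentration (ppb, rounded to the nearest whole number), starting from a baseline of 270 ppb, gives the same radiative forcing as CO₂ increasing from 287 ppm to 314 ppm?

CO₂ forcing: 5.35 × ln(314/287) = 5.35 × 0.089911 = 0.48102 W/m².
Set 0.120(√M − √270) = 0.48102: √M = 0.48102/0.120 + √270 = 4.0085 + 16.4317 = 20.4402.
M = (20.4402)² = 417.80 ppb.

M ≈ 418 ppb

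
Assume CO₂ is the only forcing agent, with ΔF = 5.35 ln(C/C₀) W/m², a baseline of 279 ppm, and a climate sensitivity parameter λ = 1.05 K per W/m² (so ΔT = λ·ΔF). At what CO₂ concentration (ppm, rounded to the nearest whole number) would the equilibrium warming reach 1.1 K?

C ≈ 339 ppm

Required forcing: ΔF = ΔT/λ = 1.1/1.05 = 1.0476 W/m².
Then ln(C/279) = ΔF/5.35 = 1.0476/5.35 = 0.19581.
So C = 279 × e^0.19581 = 279 × 1.21630 = 339.35 ppm.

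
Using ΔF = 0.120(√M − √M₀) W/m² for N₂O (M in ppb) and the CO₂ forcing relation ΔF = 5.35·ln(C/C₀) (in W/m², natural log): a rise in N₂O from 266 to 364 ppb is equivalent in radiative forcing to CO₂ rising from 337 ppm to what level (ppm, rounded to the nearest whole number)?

C ≈ 359 ppm

N₂O forcing: 0.120 × (√364 − √266) = 0.120 × (19.0788 − 16.3095) = 0.120 × 2.7693 = 0.33232 W/m².
Set 5.35 ln(C/337) = 0.33232: ln(C/337) = 0.33232/5.35 = 0.06212, so C = 337 × e^0.06212 = 337 × 1.06409 = 358.60 ppm.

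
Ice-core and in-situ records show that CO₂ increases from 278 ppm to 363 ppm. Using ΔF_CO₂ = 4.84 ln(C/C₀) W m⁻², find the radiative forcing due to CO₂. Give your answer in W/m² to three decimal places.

CO₂: 4.84 × ln(363/278) = 4.84 × ln(1.30576) = 4.84 × 0.26679 = 1.2913 W/m².

ΔF = 1.291 W/m²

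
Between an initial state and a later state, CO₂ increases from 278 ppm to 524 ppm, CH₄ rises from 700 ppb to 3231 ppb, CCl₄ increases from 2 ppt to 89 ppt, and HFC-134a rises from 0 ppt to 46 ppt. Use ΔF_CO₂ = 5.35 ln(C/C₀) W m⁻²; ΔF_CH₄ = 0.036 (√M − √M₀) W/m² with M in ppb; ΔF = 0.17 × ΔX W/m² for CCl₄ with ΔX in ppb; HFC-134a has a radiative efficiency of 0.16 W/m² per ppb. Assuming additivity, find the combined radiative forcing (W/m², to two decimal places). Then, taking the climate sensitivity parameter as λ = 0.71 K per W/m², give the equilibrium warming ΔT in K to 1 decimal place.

CO₂: 5.35 × ln(524/278) = 5.35 × ln(1.88489) = 5.35 × 0.63387 = 3.3912 W/m².
CH₄: 0.036 × (√3231 − √700) = 0.036 × (56.8419 − 26.4575) = 0.036 × 30.3844 = 1.0938 W/m².
CCl₄: Δ = 89 − 2 = 87 ppt = 0.087 ppb; ΔF = 0.17 × 0.087 = 0.0148 W/m².
HFC-134a: Δ = 46 − 0 = 46 ppt = 0.046 ppb; ΔF = 0.16 × 0.046 = 0.0074 W/m².
Total ΔF = 3.3912 + 1.0938 + 0.0148 + 0.0074 = 4.5072 W/m².
ΔT = λ ΔF = 0.71 × 4.51 = 3.2021 K.

ΔF = 4.51 W/m²; ΔT = 3.2 K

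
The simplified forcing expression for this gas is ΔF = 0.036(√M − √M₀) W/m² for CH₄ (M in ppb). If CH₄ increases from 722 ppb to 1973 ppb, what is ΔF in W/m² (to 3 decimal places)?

CH₄: 0.036 × (√1973 − √722) = 0.036 × (44.4185 − 26.8701) = 0.036 × 17.5484 = 0.6317 W/m².

ΔF = 0.632 W/m²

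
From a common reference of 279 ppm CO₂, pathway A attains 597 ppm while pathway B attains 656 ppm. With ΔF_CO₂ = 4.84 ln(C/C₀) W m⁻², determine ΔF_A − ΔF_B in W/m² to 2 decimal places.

ΔF_A = 4.84 ln(597/279) = 4.84 × 0.76071 = 3.6818 W/m².
ΔF_B = 4.84 ln(656/279) = 4.84 × 0.85495 = 4.1380 W/m².
Difference: 3.6818 − 4.1380 = -0.4562 W/m².

ΔF_A − ΔF_B = -0.46 W/m²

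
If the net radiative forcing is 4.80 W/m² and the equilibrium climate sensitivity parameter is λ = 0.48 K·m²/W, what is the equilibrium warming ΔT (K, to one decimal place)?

ΔT = 2.3 K

ΔT = λ ΔF = 0.48 × 4.80 = 2.3040 K.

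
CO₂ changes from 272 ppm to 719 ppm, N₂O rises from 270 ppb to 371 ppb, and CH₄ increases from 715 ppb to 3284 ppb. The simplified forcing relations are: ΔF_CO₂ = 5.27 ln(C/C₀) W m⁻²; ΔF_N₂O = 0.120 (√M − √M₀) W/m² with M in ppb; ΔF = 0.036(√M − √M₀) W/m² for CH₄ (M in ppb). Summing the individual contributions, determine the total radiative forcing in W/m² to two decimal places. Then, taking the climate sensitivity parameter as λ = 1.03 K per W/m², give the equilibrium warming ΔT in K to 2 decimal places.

ΔF = 6.56 W/m²; ΔT = 6.76 K

CO₂: 5.27 × ln(719/272) = 5.27 × ln(2.64338) = 5.27 × 0.97206 = 5.1228 W/m².
N₂O: 0.120 × (√371 − √270) = 0.120 × (19.2614 − 16.4317) = 0.120 × 2.8297 = 0.3396 W/m².
CH₄: 0.036 × (√3284 − √715) = 0.036 × (57.3062 − 26.7395) = 0.036 × 30.5667 = 1.1004 W/m².
Total ΔF = 5.1228 + 0.3396 + 1.1004 = 6.5628 W/m².
ΔT = λ ΔF = 1.03 × 6.56 = 6.7568 K.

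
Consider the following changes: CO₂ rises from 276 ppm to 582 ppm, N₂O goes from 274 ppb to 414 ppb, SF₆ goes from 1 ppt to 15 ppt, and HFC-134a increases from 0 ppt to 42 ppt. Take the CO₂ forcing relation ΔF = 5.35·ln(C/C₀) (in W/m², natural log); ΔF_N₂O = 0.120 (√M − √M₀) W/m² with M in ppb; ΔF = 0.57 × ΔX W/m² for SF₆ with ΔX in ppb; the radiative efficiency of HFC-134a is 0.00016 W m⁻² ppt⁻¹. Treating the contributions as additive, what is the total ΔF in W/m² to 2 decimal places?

ΔF = 4.46 W/m²

CO₂: 5.35 × ln(582/276) = 5.35 × ln(2.10870) = 5.35 × 0.74607 = 3.9915 W/m².
N₂O: 0.120 × (√414 − √274) = 0.120 × (20.3470 − 16.5529) = 0.120 × 3.7941 = 0.4553 W/m².
SF₆: Δ = 15 − 1 = 14 ppt = 0.014 ppb; ΔF = 0.57 × 0.014 = 0.0080 W/m².
HFC-134a: ΔF = 0.00016 × (42 − 0) = 0.00016 × 42 = 0.0067 W/m².
Total ΔF = 3.9915 + 0.4553 + 0.0080 + 0.0067 = 4.4615 W/m².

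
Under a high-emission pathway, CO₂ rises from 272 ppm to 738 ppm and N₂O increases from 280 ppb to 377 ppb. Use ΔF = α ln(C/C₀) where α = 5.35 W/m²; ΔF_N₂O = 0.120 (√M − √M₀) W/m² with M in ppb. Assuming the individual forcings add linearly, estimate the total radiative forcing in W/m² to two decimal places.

CO₂: 5.35 × ln(738/272) = 5.35 × ln(2.71324) = 5.35 × 0.99814 = 5.3400 W/m².
N₂O: 0.120 × (√377 − √280) = 0.120 × (19.4165 − 16.7332) = 0.120 × 2.6833 = 0.3220 W/m².
Total ΔF = 5.3400 + 0.3220 = 5.6620 W/m².

ΔF = 5.66 W/m²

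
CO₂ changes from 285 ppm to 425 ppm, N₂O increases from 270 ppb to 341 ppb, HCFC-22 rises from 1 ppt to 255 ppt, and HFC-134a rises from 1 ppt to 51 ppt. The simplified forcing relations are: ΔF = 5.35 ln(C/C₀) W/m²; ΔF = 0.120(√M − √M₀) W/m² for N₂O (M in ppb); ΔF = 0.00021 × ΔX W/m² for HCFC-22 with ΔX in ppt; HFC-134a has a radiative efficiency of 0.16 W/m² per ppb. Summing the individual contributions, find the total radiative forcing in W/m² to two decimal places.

ΔF = 2.44 W/m²

CO₂: 5.35 × ln(425/285) = 5.35 × ln(1.49123) = 5.35 × 0.39960 = 2.1379 W/m².
N₂O: 0.120 × (√341 − √270) = 0.120 × (18.4662 − 16.4317) = 0.120 × 2.0345 = 0.2441 W/m².
HCFC-22: ΔF = 0.00021 × (255 − 1) = 0.00021 × 254 = 0.0533 W/m².
HFC-134a: Δ = 51 − 1 = 50 ppt = 0.050 ppb; ΔF = 0.16 × 0.050 = 0.0080 W/m².
Total ΔF = 2.1379 + 0.2441 + 0.0533 + 0.0080 = 2.4433 W/m².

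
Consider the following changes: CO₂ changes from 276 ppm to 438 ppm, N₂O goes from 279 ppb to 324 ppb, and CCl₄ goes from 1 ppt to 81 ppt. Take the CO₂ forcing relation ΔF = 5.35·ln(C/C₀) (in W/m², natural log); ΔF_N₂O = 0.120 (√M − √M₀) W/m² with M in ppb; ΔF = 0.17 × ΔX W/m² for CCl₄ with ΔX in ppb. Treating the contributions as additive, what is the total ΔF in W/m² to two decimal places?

CO₂: 5.35 × ln(438/276) = 5.35 × ln(1.58696) = 5.35 × 0.46182 = 2.4707 W/m².
N₂O: 0.120 × (√324 − √279) = 0.120 × (18.0000 − 16.7033) = 0.120 × 1.2967 = 0.1556 W/m².
CCl₄: Δ = 81 − 1 = 80 ppt = 0.080 ppb; ΔF = 0.17 × 0.080 = 0.0136 W/m².
Total ΔF = 2.4707 + 0.1556 + 0.0136 = 2.6399 W/m².

ΔF = 2.64 W/m²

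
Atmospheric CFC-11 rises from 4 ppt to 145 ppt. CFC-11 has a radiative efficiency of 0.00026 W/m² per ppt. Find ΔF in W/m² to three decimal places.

CFC-11: ΔF = 0.00026 × (145 − 4) = 0.00026 × 141 = 0.0367 W/m².

ΔF = 0.037 W/m²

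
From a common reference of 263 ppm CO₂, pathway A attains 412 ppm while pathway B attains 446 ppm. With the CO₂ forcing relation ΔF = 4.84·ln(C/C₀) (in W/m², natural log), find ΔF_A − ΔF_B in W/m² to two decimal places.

ΔF_A = 4.84 ln(412/263) = 4.84 × 0.44887 = 2.1725 W/m².
ΔF_B = 4.84 ln(446/263) = 4.84 × 0.52816 = 2.5563 W/m².
Difference: 2.1725 − 2.5563 = -0.3838 W/m².

ΔF_A − ΔF_B = -0.38 W/m²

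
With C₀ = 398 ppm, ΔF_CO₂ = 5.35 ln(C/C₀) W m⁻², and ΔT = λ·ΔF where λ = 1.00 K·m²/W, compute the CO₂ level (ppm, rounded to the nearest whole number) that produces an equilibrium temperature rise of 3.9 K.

Required forcing: ΔF = ΔT/λ = 3.9/1.00 = 3.9000 W/m².
Then ln(C/398) = ΔF/5.35 = 3.9000/5.35 = 0.72897.
So C = 398 × e^0.72897 = 398 × 2.07294 = 825.03 ppm.

C ≈ 825 ppm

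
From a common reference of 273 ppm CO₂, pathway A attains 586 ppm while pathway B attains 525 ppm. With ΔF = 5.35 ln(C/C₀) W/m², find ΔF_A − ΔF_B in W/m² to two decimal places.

ΔF_A − ΔF_B = 0.59 W/m²

ΔF_A = 5.35 ln(586/273) = 5.35 × 0.76385 = 4.0866 W/m².
ΔF_B = 5.35 ln(525/273) = 5.35 × 0.65393 = 3.4985 W/m².
Difference: 4.0866 − 3.4985 = 0.5881 W/m².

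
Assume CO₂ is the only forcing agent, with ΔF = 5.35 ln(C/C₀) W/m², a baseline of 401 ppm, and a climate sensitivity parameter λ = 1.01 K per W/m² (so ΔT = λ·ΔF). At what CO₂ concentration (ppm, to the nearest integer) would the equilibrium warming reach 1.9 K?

C ≈ 570 ppm

Required forcing: ΔF = ΔT/λ = 1.9/1.01 = 1.8812 W/m².
Then ln(C/401) = ΔF/5.35 = 1.8812/5.35 = 0.35163.
So C = 401 × e^0.35163 = 401 × 1.42138 = 569.97 ppm.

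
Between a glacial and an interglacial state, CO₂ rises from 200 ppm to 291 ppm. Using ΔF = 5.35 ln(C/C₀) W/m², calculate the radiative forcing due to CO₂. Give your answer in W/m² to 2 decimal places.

ΔF = 2.01 W/m²

CO₂ absorption bands are partially saturated, so forcing scales with the logarithm of the concentration ratio.
CO₂: 5.35 × ln(291/200) = 5.35 × ln(1.45500) = 5.35 × 0.37501 = 2.0063 W/m².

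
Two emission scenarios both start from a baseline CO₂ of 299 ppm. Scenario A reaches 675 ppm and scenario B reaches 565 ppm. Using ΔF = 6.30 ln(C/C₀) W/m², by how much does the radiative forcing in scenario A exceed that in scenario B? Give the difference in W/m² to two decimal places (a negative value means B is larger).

ΔF_A − ΔF_B = 1.12 W/m²

ΔF_A = 6.30 ln(675/299) = 6.30 × 0.81427 = 5.1299 W/m².
ΔF_B = 6.30 ln(565/299) = 6.30 × 0.63638 = 4.0092 W/m².
Difference: 5.1299 − 4.0092 = 1.1207 W/m².
(Equivalently, ΔF_A − ΔF_B = 6.30 ln(675/565) = 6.30 × 0.17789 = 1.1207 W/m².)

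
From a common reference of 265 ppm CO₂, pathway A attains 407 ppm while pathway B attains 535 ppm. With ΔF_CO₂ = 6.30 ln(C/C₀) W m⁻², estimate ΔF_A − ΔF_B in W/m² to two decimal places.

ΔF_A − ΔF_B = -1.72 W/m²

ΔF_A = 6.30 ln(407/265) = 6.30 × 0.42908 = 2.7032 W/m².
ΔF_B = 6.30 ln(535/265) = 6.30 × 0.70254 = 4.4260 W/m².
Difference: 2.7032 − 4.4260 = -1.7228 W/m².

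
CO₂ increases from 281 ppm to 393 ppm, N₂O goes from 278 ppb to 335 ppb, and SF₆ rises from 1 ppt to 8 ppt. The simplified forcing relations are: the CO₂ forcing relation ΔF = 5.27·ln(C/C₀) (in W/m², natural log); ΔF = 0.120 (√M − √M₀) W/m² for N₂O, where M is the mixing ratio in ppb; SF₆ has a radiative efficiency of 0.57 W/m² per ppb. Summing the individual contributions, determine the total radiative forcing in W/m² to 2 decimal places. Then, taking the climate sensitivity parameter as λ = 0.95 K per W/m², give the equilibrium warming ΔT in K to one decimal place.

ΔF = 1.97 W/m²; ΔT = 1.9 K

CO₂: 5.27 × ln(393/281) = 5.27 × ln(1.39858) = 5.27 × 0.33546 = 1.7679 W/m².
N₂O: 0.120 × (√335 − √278) = 0.120 × (18.3030 − 16.6733) = 0.120 × 1.6297 = 0.1956 W/m².
SF₆: Δ = 8 − 1 = 7 ppt = 0.007 ppb; ΔF = 0.57 × 0.007 = 0.0040 W/m².
Total ΔF = 1.7679 + 0.1956 + 0.0040 = 1.9675 W/m².
ΔT = λ ΔF = 0.95 × 1.97 = 1.8715 K.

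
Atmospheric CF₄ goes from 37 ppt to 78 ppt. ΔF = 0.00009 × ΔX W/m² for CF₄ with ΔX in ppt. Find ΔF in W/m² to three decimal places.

CF₄: ΔF = 0.00009 × (78 − 37) = 0.00009 × 41 = 0.0037 W/m².

ΔF = 0.004 W/m²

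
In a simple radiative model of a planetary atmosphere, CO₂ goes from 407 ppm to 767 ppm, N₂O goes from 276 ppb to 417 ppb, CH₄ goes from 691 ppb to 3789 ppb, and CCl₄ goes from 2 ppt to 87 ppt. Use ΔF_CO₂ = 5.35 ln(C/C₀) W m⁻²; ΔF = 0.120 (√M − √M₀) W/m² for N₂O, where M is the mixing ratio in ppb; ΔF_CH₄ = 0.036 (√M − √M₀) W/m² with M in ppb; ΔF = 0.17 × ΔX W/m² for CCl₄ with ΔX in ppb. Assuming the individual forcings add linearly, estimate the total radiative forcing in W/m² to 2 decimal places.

ΔF = 5.13 W/m²

CO₂: 5.35 × ln(767/407) = 5.35 × ln(1.88452) = 5.35 × 0.63367 = 3.3901 W/m².
N₂O: 0.120 × (√417 − √276) = 0.120 × (20.4206 − 16.6132) = 0.120 × 3.8074 = 0.4569 W/m².
CH₄: 0.036 × (√3789 − √691) = 0.036 × (61.5549 − 26.2869) = 0.036 × 35.2680 = 1.2696 W/m².
CCl₄: Δ = 87 − 2 = 85 ppt = 0.085 ppb; ΔF = 0.17 × 0.085 = 0.0145 W/m².
Total ΔF = 3.3901 + 0.4569 + 1.2696 + 0.0145 = 5.1311 W/m².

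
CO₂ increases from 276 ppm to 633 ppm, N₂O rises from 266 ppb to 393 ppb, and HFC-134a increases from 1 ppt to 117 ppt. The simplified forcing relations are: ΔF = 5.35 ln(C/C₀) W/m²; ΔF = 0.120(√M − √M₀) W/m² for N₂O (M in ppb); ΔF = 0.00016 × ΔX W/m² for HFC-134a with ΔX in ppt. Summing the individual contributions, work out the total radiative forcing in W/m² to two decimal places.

ΔF = 4.88 W/m²

CO₂: 5.35 × ln(633/276) = 5.35 × ln(2.29348) = 5.35 × 0.83007 = 4.4409 W/m².
N₂O: 0.120 × (√393 − √266) = 0.120 × (19.8242 − 16.3095) = 0.120 × 3.5147 = 0.4218 W/m².
HFC-134a: ΔF = 0.00016 × (117 − 1) = 0.00016 × 116 = 0.0186 W/m².
Total ΔF = 4.4409 + 0.4218 + 0.0186 = 4.8813 W/m².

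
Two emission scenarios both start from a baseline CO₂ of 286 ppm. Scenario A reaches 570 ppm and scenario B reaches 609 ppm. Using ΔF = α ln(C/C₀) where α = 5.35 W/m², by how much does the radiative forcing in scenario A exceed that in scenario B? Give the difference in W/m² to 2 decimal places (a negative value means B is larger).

ΔF_A = 5.35 ln(570/286) = 5.35 × 0.68964 = 3.6896 W/m².
ΔF_B = 5.35 ln(609/286) = 5.35 × 0.75583 = 4.0437 W/m².
Difference: 3.6896 − 4.0437 = -0.3541 W/m².

ΔF_A − ΔF_B = -0.35 W/m²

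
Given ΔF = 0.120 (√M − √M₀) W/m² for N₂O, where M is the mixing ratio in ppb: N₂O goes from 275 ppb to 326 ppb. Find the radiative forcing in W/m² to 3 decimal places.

ΔF = 0.177 W/m²

N₂O: 0.120 × (√326 − √275) = 0.120 × (18.0555 − 16.5831) = 0.120 × 1.4724 = 0.1767 W/m².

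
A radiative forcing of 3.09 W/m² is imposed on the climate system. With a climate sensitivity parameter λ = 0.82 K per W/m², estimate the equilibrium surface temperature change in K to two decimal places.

ΔT = 2.53 K

ΔT = λ ΔF = 0.82 × 3.09 = 2.5338 K.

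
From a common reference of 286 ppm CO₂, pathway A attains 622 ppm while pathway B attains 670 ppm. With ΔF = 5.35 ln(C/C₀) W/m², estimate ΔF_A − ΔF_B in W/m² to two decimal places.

ΔF_A − ΔF_B = -0.40 W/m²

ΔF_A = 5.35 ln(622/286) = 5.35 × 0.77695 = 4.1567 W/m².
ΔF_B = 5.35 ln(670/286) = 5.35 × 0.85129 = 4.5544 W/m².
Difference: 4.1567 − 4.5544 = -0.3977 W/m².
(Equivalently, ΔF_A − ΔF_B = 5.35 ln(622/670) = 5.35 × -0.07434 = -0.3977 W/m².)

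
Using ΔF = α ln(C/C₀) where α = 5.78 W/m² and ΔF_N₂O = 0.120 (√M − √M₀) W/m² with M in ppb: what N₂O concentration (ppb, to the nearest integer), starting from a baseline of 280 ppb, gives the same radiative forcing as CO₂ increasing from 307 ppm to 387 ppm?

CO₂ forcing: 5.78 × ln(387/307) = 5.78 × 0.231577 = 1.33852 W/m².
Set 0.120(√M − √280) = 1.33852: √M = 1.33852/0.120 + √280 = 11.1543 + 16.7332 = 27.8875.
M = (27.8875)² = 777.71 ppb.

M ≈ 778 ppb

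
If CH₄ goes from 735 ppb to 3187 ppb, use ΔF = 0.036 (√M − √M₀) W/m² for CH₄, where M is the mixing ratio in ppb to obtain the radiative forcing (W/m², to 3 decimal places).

CH₄: 0.036 × (√3187 − √735) = 0.036 × (56.4535 − 27.1109) = 0.036 × 29.3426 = 1.0563 W/m².

ΔF = 1.056 W/m²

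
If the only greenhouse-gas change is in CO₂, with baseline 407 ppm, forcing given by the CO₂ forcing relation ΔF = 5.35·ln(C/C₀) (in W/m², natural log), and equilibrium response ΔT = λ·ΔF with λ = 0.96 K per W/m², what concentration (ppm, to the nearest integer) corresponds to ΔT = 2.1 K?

Required forcing: ΔF = ΔT/λ = 2.1/0.96 = 2.1875 W/m².
Then ln(C/407) = ΔF/5.35 = 2.1875/5.35 = 0.40888.
So C = 407 × e^0.40888 = 407 × 1.50513 = 612.59 ppm.

C ≈ 613 ppm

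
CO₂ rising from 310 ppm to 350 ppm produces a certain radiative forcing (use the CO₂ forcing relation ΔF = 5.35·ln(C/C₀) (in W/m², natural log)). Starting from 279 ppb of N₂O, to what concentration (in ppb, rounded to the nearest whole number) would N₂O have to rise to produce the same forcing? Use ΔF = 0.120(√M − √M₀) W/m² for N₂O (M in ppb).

M ≈ 489 ppb

CO₂ forcing: 5.35 × ln(350/310) = 5.35 × 0.121361 = 0.64928 W/m².
Set 0.120(√M − √279) = 0.64928: √M = 0.64928/0.120 + √279 = 5.4107 + 16.7033 = 22.1140.
M = (22.1140)² = 489.03 ppb.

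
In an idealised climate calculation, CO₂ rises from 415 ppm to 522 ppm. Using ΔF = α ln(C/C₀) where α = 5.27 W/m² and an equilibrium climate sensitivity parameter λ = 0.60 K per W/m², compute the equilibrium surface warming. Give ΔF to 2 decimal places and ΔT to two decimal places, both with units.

CO₂: 5.27 × ln(522/415) = 5.27 × ln(1.25783) = 5.27 × 0.22939 = 1.2089 W/m².
ΔT = λ ΔF = 0.60 × 1.21 = 0.7260 K.

ΔF = 1.21 W/m²; ΔT = 0.73 K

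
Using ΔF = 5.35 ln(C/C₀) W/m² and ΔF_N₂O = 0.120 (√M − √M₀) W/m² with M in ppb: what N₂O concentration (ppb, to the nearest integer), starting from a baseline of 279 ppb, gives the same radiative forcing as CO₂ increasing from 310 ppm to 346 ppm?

CO₂ forcing: 5.35 × ln(346/310) = 5.35 × 0.109866 = 0.58778 W/m².
Set 0.120(√M − √279) = 0.58778: √M = 0.58778/0.120 + √279 = 4.8982 + 16.7033 = 21.6015.
M = (21.6015)² = 466.62 ppb.

M ≈ 467 ppb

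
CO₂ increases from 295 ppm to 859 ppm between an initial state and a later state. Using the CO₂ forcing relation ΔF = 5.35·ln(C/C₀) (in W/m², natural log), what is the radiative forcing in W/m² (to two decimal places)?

CO₂: 5.35 × ln(859/295) = 5.35 × ln(2.91186) = 5.35 × 1.06879 = 5.7180 W/m².

ΔF = 5.72 W/m²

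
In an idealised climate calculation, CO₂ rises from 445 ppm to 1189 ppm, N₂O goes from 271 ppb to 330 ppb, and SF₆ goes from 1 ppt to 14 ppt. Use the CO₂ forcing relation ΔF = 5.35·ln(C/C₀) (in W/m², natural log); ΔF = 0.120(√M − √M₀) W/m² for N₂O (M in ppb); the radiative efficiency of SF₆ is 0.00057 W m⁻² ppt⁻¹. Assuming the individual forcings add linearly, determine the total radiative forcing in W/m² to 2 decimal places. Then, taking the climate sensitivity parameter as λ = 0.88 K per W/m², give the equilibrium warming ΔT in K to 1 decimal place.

CO₂: 5.35 × ln(1189/445) = 5.35 × ln(2.67191) = 5.35 × 0.98279 = 5.2579 W/m².
N₂O: 0.120 × (√330 − √271) = 0.120 × (18.1659 − 16.4621) = 0.120 × 1.7038 = 0.2045 W/m².
SF₆: ΔF = 0.00057 × (14 − 1) = 0.00057 × 13 = 0.0074 W/m².
Total ΔF = 5.2579 + 0.2045 + 0.0074 = 5.4698 W/m².
ΔT = λ ΔF = 0.88 × 5.47 = 4.8136 K.

ΔF = 5.47 W/m²; ΔT = 4.8 K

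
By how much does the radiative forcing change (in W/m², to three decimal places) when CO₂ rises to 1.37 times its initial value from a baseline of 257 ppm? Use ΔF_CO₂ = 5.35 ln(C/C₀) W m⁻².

ΔF = 1.684 W/m²

Because the forcing depends only on the ratio C/C₀, the initial concentration does not enter.
ΔF = 5.35 × ln(1.37) = 5.35 × 0.31481 = 1.6842 W/m².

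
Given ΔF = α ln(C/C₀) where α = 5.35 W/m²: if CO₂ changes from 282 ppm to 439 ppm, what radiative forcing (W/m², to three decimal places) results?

CO₂ absorption bands are partially saturated, so forcing scales with the logarithm of the concentration ratio.
CO₂: 5.35 × ln(439/282) = 5.35 × ln(1.55674) = 5.35 × 0.44259 = 2.3679 W/m².

ΔF = 2.368 W/m²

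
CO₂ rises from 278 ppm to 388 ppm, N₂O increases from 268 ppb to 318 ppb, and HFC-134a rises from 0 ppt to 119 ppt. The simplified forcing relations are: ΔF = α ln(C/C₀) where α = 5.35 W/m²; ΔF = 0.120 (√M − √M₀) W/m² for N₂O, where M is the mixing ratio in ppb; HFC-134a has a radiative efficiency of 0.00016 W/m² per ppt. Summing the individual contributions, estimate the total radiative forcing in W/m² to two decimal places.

ΔF = 1.98 W/m²

CO₂: 5.35 × ln(388/278) = 5.35 × ln(1.39568) = 5.35 × 0.33338 = 1.7836 W/m².
N₂O: 0.120 × (√318 − √268) = 0.120 × (17.8326 − 16.3707) = 0.120 × 1.4619 = 0.1754 W/m².
HFC-134a: ΔF = 0.00016 × (119 − 0) = 0.00016 × 119 = 0.0190 W/m².
Total ΔF = 1.7836 + 0.1754 + 0.0190 = 1.9780 W/m².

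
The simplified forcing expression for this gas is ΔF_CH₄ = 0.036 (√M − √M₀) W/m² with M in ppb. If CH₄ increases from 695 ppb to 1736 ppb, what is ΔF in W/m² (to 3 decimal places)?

CH₄: 0.036 × (√1736 − √695) = 0.036 × (41.6653 − 26.3629) = 0.036 × 15.3024 = 0.5509 W/m².

ΔF = 0.551 W/m²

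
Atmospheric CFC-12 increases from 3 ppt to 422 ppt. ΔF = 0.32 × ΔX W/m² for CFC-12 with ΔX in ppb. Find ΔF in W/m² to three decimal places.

ΔF = 0.134 W/m²

CFC-12: Δ = 422 − 3 = 419 ppt = 0.419 ppb; ΔF = 0.32 × 0.419 = 0.1341 W/m².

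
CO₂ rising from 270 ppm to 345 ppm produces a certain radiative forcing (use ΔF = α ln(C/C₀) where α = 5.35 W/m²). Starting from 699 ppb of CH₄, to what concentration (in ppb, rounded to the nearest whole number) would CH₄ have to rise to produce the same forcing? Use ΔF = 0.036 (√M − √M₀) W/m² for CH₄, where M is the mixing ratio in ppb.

M ≈ 3952 ppb

CO₂ forcing: 5.35 × ln(345/270) = 5.35 × 0.245122 = 1.31140 W/m².
Set 0.036(√M − √699) = 1.31140: √M = 1.31140/0.036 + √699 = 36.4278 + 26.4386 = 62.8664.
M = (62.8664)² = 3952.18 ppb.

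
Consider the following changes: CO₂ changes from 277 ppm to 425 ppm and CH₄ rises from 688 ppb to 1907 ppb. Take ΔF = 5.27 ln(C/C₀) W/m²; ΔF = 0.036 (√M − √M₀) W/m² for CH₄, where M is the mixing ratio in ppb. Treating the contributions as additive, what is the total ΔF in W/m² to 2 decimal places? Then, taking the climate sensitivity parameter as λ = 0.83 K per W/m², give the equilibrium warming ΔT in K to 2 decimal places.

ΔF = 2.88 W/m²; ΔT = 2.39 K

CO₂: 5.27 × ln(425/277) = 5.27 × ln(1.53430) = 5.27 × 0.42807 = 2.2559 W/m².
CH₄: 0.036 × (√1907 − √688) = 0.036 × (43.6692 − 26.2298) = 0.036 × 17.4394 = 0.6278 W/m².
Total ΔF = 2.2559 + 0.6278 = 2.8837 W/m².
ΔT = λ ΔF = 0.83 × 2.88 = 2.3904 K.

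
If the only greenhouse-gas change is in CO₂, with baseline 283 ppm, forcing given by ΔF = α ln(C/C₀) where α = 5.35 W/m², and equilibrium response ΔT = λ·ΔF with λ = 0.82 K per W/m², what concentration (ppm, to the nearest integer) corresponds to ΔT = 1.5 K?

C ≈ 398 ppm

Required forcing: ΔF = ΔT/λ = 1.5/0.82 = 1.8293 W/m².
Then ln(C/283) = ΔF/5.35 = 1.8293/5.35 = 0.34193.
So C = 283 × e^0.34193 = 283 × 1.40766 = 398.37 ppm.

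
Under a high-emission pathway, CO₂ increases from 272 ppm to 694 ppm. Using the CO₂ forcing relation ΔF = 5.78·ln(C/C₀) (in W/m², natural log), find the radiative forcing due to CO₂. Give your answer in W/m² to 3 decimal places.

CO₂: 5.78 × ln(694/272) = 5.78 × ln(2.55147) = 5.78 × 0.93667 = 5.4140 W/m².

ΔF = 5.414 W/m²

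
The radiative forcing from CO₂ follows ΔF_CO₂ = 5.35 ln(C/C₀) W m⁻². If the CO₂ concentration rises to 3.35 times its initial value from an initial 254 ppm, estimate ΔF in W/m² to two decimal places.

ΔF = 6.47 W/m²

Because the forcing depends only on the ratio C/C₀, the initial concentration does not enter.
ΔF = 5.35 × ln(3.35) = 5.35 × 1.20896 = 6.4679 W/m².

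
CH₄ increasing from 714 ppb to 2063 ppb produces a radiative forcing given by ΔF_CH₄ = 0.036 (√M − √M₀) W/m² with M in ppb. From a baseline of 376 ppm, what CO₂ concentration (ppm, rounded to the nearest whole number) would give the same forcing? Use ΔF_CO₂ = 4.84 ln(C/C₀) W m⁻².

CH₄ forcing: 0.036 × (√2063 − √714) = 0.036 × (45.4203 − 26.7208) = 0.036 × 18.6995 = 0.67318 W/m².
Set 4.84 ln(C/376) = 0.67318: ln(C/376) = 0.67318/4.84 = 0.13909, so C = 376 × e^0.13909 = 376 × 1.14923 = 432.11 ppm.

C ≈ 432 ppm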